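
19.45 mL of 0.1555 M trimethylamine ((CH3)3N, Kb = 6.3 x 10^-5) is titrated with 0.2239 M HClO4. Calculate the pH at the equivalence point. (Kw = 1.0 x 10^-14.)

n((CH3)3N) = 0.1555 x 0.01945 = 0.003024 mol; V(HClO4) at equivalence = 0.003024/0.2239 = 0.01351 L.
At equivalence the base is fully converted to (CH3)3NH+; total volume = 0.03296 L, so [(CH3)3NH+] = 0.003024/0.03296 = 0.09177 M.
Ka((CH3)3NH+) = Kw/Kb = 1.0e-14 / 6.3 x 10^-5 = 1.59e-10.
[H^+] = sqrt(Ka x [(CH3)3NH+]) = sqrt(1.59e-10 x 0.09177) = 3.82e-6 M.
pH = -log(3.82e-6) = 5.42.

5.42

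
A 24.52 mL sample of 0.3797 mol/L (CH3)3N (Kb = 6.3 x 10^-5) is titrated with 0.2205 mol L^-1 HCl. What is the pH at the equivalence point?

n((CH3)3N) = 0.3797 x 0.02452 = 0.009310 mol; V(HCl) at equivalence = 0.009310/0.2205 = 0.04222 L.
At equivalence the base is fully converted to (CH3)3NH+; total volume = 0.06674 L, so [(CH3)3NH+] = 0.009310/0.06674 = 0.1395 M.
Ka((CH3)3NH+) = Kw/Kb = 1.0e-14 / 6.3 x 10^-5 = 1.59e-10.
[H^+] = sqrt(Ka x [(CH3)3NH+]) = sqrt(1.59e-10 x 0.1395) = 4.71e-6 M.
pH = -log(4.71e-6) = 5.33.

5.33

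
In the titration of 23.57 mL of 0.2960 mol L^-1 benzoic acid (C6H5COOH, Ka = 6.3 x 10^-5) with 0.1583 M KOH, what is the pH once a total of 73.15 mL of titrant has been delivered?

12.68

n(acid) = 0.2960 x 0.02357 = 0.006977 mol; n(KOH) added = 0.1583 x 0.07315 = 0.01158 mol.
Base is in excess by 0.01158 - 0.006977 = 0.004603 mol in a total volume of 0.09672 L.
[OH^-] = 0.004603/0.09672 = 0.04759 M, so pOH = 1.32 and pH = 14.00 - 1.32 = 12.68.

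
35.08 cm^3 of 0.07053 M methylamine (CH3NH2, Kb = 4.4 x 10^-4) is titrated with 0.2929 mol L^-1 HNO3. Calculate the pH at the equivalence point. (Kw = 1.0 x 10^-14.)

5.94

n(CH3NH2) = 0.07053 x 0.03508 = 0.002474 mol; V(HNO3) at equivalence = 0.002474/0.2929 = 0.008447 L.
At equivalence the base is fully converted to CH3NH3+; total volume = 0.04353 L, so [CH3NH3+] = 0.002474/0.04353 = 0.05684 M.
Ka(CH3NH3+) = Kw/Kb = 1.0e-14 / 4.4 x 10^-4 = 2.27e-11.
[H^+] = sqrt(Ka x [CH3NH3+]) = sqrt(2.27e-11 x 0.05684) = 1.14e-6 M.
pH = -log(1.14e-6) = 5.94.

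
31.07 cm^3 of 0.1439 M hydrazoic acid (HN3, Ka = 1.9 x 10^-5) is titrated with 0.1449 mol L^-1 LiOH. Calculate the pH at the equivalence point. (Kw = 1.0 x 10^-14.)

n(HN3) = 0.1439 x 0.03107 = 0.004471 mol; V(LiOH) at equivalence = 0.004471/0.1449 = 0.03086 L.
At equivalence all the acid is converted to N3-; total volume = 0.03107 + 0.03086 = 0.06193 L, so [N3-] = 0.004471/0.06193 = 0.07220 M.
Kb = Kw/Ka = 1.0e-14 / 1.9 x 10^-5 = 5.26e-10.
[OH^-] = sqrt(Kb x [N3-]) = sqrt(5.26e-10 x 0.07220) = 6.16e-6 M.
pOH = 5.21, so pH = 14.00 - 5.21 = 8.79.

8.79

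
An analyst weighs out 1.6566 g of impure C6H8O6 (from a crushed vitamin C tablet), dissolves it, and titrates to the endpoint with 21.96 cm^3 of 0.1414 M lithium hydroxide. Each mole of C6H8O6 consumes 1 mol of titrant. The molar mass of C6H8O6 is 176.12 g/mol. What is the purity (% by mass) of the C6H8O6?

33.0%

n(LiOH) = 0.1414 x 0.02196 = 0.003105 mol.
n(C6H8O6) = 0.003105 / 1 = 0.003105 mol.
mass of C6H8O6 = 0.003105 x 176.12 = 0.5469 g.
% purity = 0.5469 / 1.6566 x 100 = 33.0%.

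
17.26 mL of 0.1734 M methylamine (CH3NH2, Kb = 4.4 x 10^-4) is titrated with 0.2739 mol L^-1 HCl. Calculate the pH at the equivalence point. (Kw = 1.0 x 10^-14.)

5.81

n(CH3NH2) = 0.1734 x 0.01726 = 0.002993 mol; V(HCl) at equivalence = 0.002993/0.2739 = 0.01093 L.
At equivalence the base is fully converted to CH3NH3+; total volume = 0.02819 L, so [CH3NH3+] = 0.002993/0.02819 = 0.1062 M.
Ka(CH3NH3+) = Kw/Kb = 1.0e-14 / 4.4 x 10^-4 = 2.27e-11.
[H^+] = sqrt(Ka x [CH3NH3+]) = sqrt(2.27e-11 x 0.1062) = 1.55e-6 M.
pH = -log(1.55e-6) = 5.81.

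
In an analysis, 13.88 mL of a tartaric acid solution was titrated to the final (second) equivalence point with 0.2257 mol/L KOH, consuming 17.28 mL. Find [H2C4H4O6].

0.140 M

n(KOH) = 0.2257 x 0.01728 = 0.003900 mol.
At the final (second) equivalence point, 2 mol OH^- react per mol H2C4H4O6, so n(H2C4H4O6) = 0.003900 / 2 = 0.001950 mol.
[H2C4H4O6] = 0.001950 / 0.01388 L = 0.140 M.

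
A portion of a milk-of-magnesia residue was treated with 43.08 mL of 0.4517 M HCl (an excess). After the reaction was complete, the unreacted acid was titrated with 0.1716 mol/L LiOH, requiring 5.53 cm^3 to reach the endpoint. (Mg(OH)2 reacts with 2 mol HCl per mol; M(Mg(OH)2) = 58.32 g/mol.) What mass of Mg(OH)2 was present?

0.540 g

Total n(HCl) added = 0.4517 x 0.04308 = 0.01946 mol.
n(LiOH) used = 0.1716 x 0.005530 = 0.0009489 mol, which equals the excess n(HCl).
So n(HCl) consumed by the sample = 0.01946 - 0.0009489 = 0.01851 mol.
n(Mg(OH)2) = 0.01851 / 2 = 0.009255 mol.
mass = 0.009255 mol x 58.32 g/mol = 0.540 g.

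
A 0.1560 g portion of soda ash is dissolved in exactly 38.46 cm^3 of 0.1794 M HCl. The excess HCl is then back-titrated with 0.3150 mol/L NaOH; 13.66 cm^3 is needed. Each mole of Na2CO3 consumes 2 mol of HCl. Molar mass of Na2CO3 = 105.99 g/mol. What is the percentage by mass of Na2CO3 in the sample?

88.2%

Total n(HCl) added = 0.1794 x 0.03846 = 0.006900 mol.
n(NaOH) used = 0.3150 x 0.01366 = 0.004303 mol, which equals the excess n(HCl).
So n(HCl) consumed by the sample = 0.006900 - 0.004303 = 0.002597 mol.
n(Na2CO3) = 0.002597 / 2 = 0.001298 mol.
mass Na2CO3 = 0.001298 x 105.99 = 0.1376 g, so %Na2CO3 = 0.1376/0.1560 x 100 = 88.2%.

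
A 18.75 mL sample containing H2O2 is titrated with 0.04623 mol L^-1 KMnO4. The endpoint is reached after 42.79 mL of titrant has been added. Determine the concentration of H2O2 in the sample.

0.264 M

n(KMnO4) = 0.04623 x 0.04279 = 0.001978 mol.
From the balanced equation, 2 mol KMnO4 reacts with 5 mol H2O2, so n(H2O2) = 0.001978 x 5/2 = 0.004945 mol.
[H2O2] = 0.004945 / 0.01875 L = 0.264 M.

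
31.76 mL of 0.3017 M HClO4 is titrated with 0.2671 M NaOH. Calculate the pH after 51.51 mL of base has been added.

n(acid) = 0.3017 x 0.03176 = 0.009582 mol; n(NaOH) added = 0.2671 x 0.05151 = 0.01376 mol.
Base is in excess by 0.01376 - 0.009582 = 0.004176 mol in a total volume of 0.08327 L.
[OH^-] = 0.004176/0.08327 = 0.05015 M, so pOH = 1.30 and pH = 14.00 - 1.30 = 12.70.

12.70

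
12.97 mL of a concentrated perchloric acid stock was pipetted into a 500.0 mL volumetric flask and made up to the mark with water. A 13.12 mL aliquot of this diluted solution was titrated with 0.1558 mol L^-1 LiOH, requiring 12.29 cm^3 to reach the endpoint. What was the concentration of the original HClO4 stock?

n(LiOH) = 0.1558 x 0.01229 = 0.001915 mol.
n(HClO4) in the aliquot = 0.001915 mol.
[diluted HClO4] = 0.001915 / 0.01312 = 0.1459 M.
Dilution factor = 500.0/12.97 = 38.55, so [stock] = 0.1459 x 38.55 = 5.63 M.

5.63 M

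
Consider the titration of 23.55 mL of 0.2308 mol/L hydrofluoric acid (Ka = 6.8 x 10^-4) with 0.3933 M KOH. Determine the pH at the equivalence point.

8.17

n(HF) = 0.2308 x 0.02355 = 0.005435 mol; V(KOH) at equivalence = 0.005435/0.3933 = 0.01382 L.
At equivalence all the acid is converted to F-; total volume = 0.02355 + 0.01382 = 0.03737 L, so [F-] = 0.005435/0.03737 = 0.1454 M.
Kb = Kw/Ka = 1.0e-14 / 6.8 x 10^-4 = 1.47e-11.
[OH^-] = sqrt(Kb x [F-]) = sqrt(1.47e-11 x 0.1454) = 1.46e-6 M.
pOH = 5.83, so pH = 14.00 - 5.83 = 8.17.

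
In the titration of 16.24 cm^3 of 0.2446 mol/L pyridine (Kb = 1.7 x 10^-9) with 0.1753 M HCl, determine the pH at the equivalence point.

3.11

n(C5H5N) = 0.2446 x 0.01624 = 0.003972 mol; V(HCl) at equivalence = 0.003972/0.1753 = 0.02266 L.
At equivalence the base is fully converted to C5H5NH+; total volume = 0.03890 L, so [C5H5NH+] = 0.003972/0.03890 = 0.1021 M.
Ka(C5H5NH+) = Kw/Kb = 1.0e-14 / 1.7 x 10^-9 = 5.88e-6.
[H^+] = sqrt(Ka x [C5H5NH+]) = sqrt(5.88e-6 x 0.1021) = 0.000775 M.
pH = -log(0.000775) = 3.11.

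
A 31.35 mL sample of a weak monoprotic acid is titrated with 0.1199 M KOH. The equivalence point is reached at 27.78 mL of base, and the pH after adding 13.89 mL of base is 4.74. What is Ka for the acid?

13.89 mL is half of the equivalence volume, so this is the half-equivalence point where [HA] = [A^-].
At half-equivalence pH = pKa, so pKa = 4.74.
Ka = 10^(-4.74) = 1.8 x 10^-5.

1.8 x 10^-5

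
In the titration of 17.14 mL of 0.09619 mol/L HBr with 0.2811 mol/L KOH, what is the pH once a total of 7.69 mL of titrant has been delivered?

12.32

n(acid) = 0.09619 x 0.01714 = 0.001649 mol; n(KOH) added = 0.2811 x 0.007690 = 0.002162 mol.
Base is in excess by 0.002162 - 0.001649 = 0.0005130 mol in a total volume of 0.02483 L.
[OH^-] = 0.0005130/0.02483 = 0.02066 M, so pOH = 1.68 and pH = 14.00 - 1.68 = 12.32.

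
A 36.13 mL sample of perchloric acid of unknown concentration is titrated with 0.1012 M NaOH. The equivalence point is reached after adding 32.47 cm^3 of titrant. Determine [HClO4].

0.0909 M

n(NaOH) delivered = 0.1012 x 0.03247 = 0.003286 mol.
For a 1:1 reaction, n(HClO4) = 0.003286 mol.
[HClO4] = 0.003286 mol / 0.03613 L = 0.0909 M.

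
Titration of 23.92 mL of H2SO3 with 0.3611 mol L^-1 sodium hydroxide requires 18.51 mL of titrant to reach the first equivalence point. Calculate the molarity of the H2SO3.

0.279 M

n(NaOH) = 0.3611 x 0.01851 = 0.006684 mol.
At the first equivalence point, 1 mol OH^- react per mol H2SO3, so n(H2SO3) = 0.006684 / 1 = 0.006684 mol.
[H2SO3] = 0.006684 / 0.02392 L = 0.279 M.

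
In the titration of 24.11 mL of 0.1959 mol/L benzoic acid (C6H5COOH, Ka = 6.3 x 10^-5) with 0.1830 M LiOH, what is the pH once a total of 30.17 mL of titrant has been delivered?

n(acid) = 0.1959 x 0.02411 = 0.004723 mol; n(LiOH) added = 0.1830 x 0.03017 = 0.005521 mol.
Base is in excess by 0.005521 - 0.004723 = 0.0007980 mol in a total volume of 0.05428 L.
[OH^-] = 0.0007980/0.05428 = 0.01470 M, so pOH = 1.83 and pH = 14.00 - 1.83 = 12.17.

12.17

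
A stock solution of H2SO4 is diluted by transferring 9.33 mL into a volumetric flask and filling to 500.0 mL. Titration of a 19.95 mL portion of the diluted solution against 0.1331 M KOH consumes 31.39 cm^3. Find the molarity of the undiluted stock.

5.61 M

n(KOH) = 0.1331 x 0.03139 = 0.004178 mol.
n(H2SO4) in the aliquot = 0.004178 x 1/2 = 0.002089 mol.
[diluted H2SO4] = 0.002089 / 0.01995 = 0.1047 M.
Dilution factor = 500.0/9.330 = 53.59, so [stock] = 0.1047 x 53.59 = 5.61 M.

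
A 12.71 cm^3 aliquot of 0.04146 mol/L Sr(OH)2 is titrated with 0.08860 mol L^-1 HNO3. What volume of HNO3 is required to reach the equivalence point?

11.9 mL

n(Sr(OH)2) = 0.04146 mol/L x 0.01271 L = 0.0005270 mol.
The neutralisation is 1 Sr(OH)2 : 2 HNO3, so n(HNO3) = 0.0005270 x 2/1 = 0.001054 mol.
V(HNO3) = 0.001054 / 0.08860 = 0.01190 L = 11.9 mL.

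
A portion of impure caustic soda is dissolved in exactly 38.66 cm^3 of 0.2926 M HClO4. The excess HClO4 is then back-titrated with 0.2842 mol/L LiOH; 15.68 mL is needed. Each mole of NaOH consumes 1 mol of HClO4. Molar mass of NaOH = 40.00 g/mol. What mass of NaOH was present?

Total n(HClO4) added = 0.2926 x 0.03866 = 0.01131 mol.
n(LiOH) used = 0.2842 x 0.01568 = 0.004456 mol, which equals the excess n(HClO4).
So n(HClO4) consumed by the sample = 0.01131 - 0.004456 = 0.006856 mol.
n(NaOH) = 0.006856 / 1 = 0.006856 mol.
mass = 0.006856 mol x 40.00 g/mol = 0.274 g.

0.274 g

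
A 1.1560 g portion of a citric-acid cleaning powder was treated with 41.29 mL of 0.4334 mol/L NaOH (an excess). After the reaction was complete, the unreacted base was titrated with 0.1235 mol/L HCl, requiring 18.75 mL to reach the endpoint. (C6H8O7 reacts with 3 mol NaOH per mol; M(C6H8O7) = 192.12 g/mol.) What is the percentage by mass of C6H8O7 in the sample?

86.3%

Total n(NaOH) added = 0.4334 x 0.04129 = 0.01790 mol.
n(HCl) used = 0.1235 x 0.01875 = 0.002316 mol, which equals the excess n(NaOH).
So n(NaOH) consumed by the sample = 0.01790 - 0.002316 = 0.01558 mol.
n(C6H8O7) = 0.01558 / 3 = 0.005193 mol.
mass C6H8O7 = 0.005193 x 192.12 = 0.9977 g, so %C6H8O7 = 0.9977/1.1560 x 100 = 86.3%.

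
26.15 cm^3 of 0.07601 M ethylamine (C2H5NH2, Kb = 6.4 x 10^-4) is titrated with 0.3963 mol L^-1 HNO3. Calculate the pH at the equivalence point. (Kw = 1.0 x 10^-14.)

n(C2H5NH2) = 0.07601 x 0.02615 = 0.001988 mol; V(HNO3) at equivalence = 0.001988/0.3963 = 0.005016 L.
At equivalence the base is fully converted to C2H5NH3+; total volume = 0.03117 L, so [C2H5NH3+] = 0.001988/0.03117 = 0.06378 M.
Ka(C2H5NH3+) = Kw/Kb = 1.0e-14 / 6.4 x 10^-4 = 1.56e-11.
[H^+] = sqrt(Ka x [C2H5NH3+]) = sqrt(1.56e-11 x 0.06378) = 9.98e-7 M.
pH = -log(9.98e-7) = 6.00.

6.00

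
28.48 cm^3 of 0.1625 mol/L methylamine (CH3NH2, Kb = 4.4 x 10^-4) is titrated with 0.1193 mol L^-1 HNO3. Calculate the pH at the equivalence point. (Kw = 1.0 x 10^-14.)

5.90

n(CH3NH2) = 0.1625 x 0.02848 = 0.004628 mol; V(HNO3) at equivalence = 0.004628/0.1193 = 0.03879 L.
At equivalence the base is fully converted to CH3NH3+; total volume = 0.06727 L, so [CH3NH3+] = 0.004628/0.06727 = 0.06879 M.
Ka(CH3NH3+) = Kw/Kb = 1.0e-14 / 4.4 x 10^-4 = 2.27e-11.
[H^+] = sqrt(Ka x [CH3NH3+]) = sqrt(2.27e-11 x 0.06879) = 1.25e-6 M.
pH = -log(1.25e-6) = 5.90.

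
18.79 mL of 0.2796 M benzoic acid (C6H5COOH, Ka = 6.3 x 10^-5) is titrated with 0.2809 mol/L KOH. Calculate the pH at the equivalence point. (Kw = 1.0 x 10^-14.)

n(C6H5COOH) = 0.2796 x 0.01879 = 0.005254 mol; V(KOH) at equivalence = 0.005254/0.2809 = 0.01870 L.
At equivalence all the acid is converted to C6H5COO-; total volume = 0.01879 + 0.01870 = 0.03749 L, so [C6H5COO-] = 0.005254/0.03749 = 0.1401 M.
Kb = Kw/Ka = 1.0e-14 / 6.3 x 10^-5 = 1.59e-10.
[OH^-] = sqrt(Kb x [C6H5COO-]) = sqrt(1.59e-10 x 0.1401) = 4.72e-6 M.
pOH = 5.33, so pH = 14.00 - 5.33 = 8.67.

8.67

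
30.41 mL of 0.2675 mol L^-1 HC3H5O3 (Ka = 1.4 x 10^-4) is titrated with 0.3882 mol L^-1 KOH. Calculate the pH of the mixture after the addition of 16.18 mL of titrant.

4.38

Initial n(HC3H5O3) = 0.2675 x 0.03041 = 0.008135 mol.
n(KOH) added = 0.3882 x 0.01618 = 0.006281 mol, converting that many moles of HC3H5O3 to C3H5O3-.
Remaining n(HC3H5O3) = 0.001854 mol; n(C3H5O3-) = 0.006281 mol.
By Henderson-Hasselbalch, pH = pKa + log([A^-]/[HA]) = 3.85 + log(0.006281/0.001854) = 3.85 + (+0.53) = 4.38.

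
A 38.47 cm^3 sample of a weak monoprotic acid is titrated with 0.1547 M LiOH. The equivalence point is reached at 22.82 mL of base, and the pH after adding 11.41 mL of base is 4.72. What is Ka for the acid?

1.9 x 10^-5

11.41 mL is half of the equivalence volume, so this is the half-equivalence point where [HA] = [A^-].
At half-equivalence pH = pKa, so pKa = 4.72.
Ka = 10^(-4.72) = 1.9 x 10^-5.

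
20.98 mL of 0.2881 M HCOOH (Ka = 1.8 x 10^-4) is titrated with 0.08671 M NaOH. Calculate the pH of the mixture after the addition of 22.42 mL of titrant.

Initial n(HCOOH) = 0.2881 x 0.02098 = 0.006044 mol.
n(NaOH) added = 0.08671 x 0.02242 = 0.001944 mol, converting that many moles of HCOOH to HCOO-.
Remaining n(HCOOH) = 0.004100 mol; n(HCOO-) = 0.001944 mol.
By Henderson-Hasselbalch, pH = pKa + log([A^-]/[HA]) = 3.74 + log(0.001944/0.004100) = 3.74 + (-0.32) = 3.42.

3.42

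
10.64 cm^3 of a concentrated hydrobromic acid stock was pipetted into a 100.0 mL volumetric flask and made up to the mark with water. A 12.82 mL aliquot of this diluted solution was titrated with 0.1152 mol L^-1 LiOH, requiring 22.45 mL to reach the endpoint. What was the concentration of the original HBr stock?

1.90 M

n(LiOH) = 0.1152 x 0.02245 = 0.002586 mol.
n(HBr) in the aliquot = 0.002586 mol.
[diluted HBr] = 0.002586 / 0.01282 = 0.2017 M.
Dilution factor = 100.0/10.64 = 9.398, so [stock] = 0.2017 x 9.398 = 1.90 M.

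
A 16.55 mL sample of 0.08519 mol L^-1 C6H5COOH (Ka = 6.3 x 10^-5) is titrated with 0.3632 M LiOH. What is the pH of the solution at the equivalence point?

8.52

n(C6H5COOH) = 0.08519 x 0.01655 = 0.001410 mol; V(LiOH) at equivalence = 0.001410/0.3632 = 0.003882 L.
At equivalence all the acid is converted to C6H5COO-; total volume = 0.01655 + 0.003882 = 0.02043 L, so [C6H5COO-] = 0.001410/0.02043 = 0.06900 M.
Kb = Kw/Ka = 1.0e-14 / 6.3 x 10^-5 = 1.59e-10.
[OH^-] = sqrt(Kb x [C6H5COO-]) = sqrt(1.59e-10 x 0.06900) = 3.31e-6 M.
pOH = 5.48, so pH = 14.00 - 5.48 = 8.52.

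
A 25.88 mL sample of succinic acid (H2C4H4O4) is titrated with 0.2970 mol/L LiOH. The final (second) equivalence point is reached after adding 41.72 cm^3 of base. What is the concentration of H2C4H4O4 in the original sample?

n(LiOH) = 0.2970 x 0.04172 = 0.01239 mol.
At the final (second) equivalence point, 2 mol OH^- react per mol H2C4H4O4, so n(H2C4H4O4) = 0.01239 / 2 = 0.006195 mol.
[H2C4H4O4] = 0.006195 / 0.02588 L = 0.239 M.

0.239 M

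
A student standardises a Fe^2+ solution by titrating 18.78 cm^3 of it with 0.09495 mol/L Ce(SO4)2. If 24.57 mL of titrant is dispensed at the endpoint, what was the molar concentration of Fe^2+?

n(Ce(SO4)2) = 0.09495 x 0.02457 = 0.002333 mol.
From the balanced equation, 1 mol Ce(SO4)2 reacts with 1 mol Fe^2+, so n(Fe^2+) = 0.002333 x 1/1 = 0.002333 mol.
[Fe^2+] = 0.002333 / 0.01878 L = 0.124 M.

0.124 M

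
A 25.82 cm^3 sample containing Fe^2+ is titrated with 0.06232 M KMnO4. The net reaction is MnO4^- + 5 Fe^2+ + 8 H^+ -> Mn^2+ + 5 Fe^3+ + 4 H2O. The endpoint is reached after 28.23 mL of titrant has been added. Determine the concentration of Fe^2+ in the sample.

0.341 M

n(KMnO4) = 0.06232 x 0.02823 = 0.001759 mol.
From the balanced equation, 1 mol KMnO4 reacts with 5 mol Fe^2+, so n(Fe^2+) = 0.001759 x 5/1 = 0.008796 mol.
[Fe^2+] = 0.008796 / 0.02582 L = 0.341 M.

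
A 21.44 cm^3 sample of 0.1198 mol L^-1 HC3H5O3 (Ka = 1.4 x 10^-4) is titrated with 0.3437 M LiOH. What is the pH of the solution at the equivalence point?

8.40

n(HC3H5O3) = 0.1198 x 0.02144 = 0.002569 mol; V(LiOH) at equivalence = 0.002569/0.3437 = 0.007473 L.
At equivalence all the acid is converted to C3H5O3-; total volume = 0.02144 + 0.007473 = 0.02891 L, so [C3H5O3-] = 0.002569/0.02891 = 0.08884 M.
Kb = Kw/Ka = 1.0e-14 / 1.4 x 10^-4 = 7.14e-11.
[OH^-] = sqrt(Kb x [C3H5O3-]) = sqrt(7.14e-11 x 0.08884) = 2.52e-6 M.
pOH = 5.60, so pH = 14.00 - 5.60 = 8.40.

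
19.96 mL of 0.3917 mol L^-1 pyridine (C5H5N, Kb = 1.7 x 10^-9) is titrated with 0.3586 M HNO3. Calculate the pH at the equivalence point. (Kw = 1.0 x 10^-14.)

n(C5H5N) = 0.3917 x 0.01996 = 0.007818 mol; V(HNO3) at equivalence = 0.007818/0.3586 = 0.02180 L.
At equivalence the base is fully converted to C5H5NH+; total volume = 0.04176 L, so [C5H5NH+] = 0.007818/0.04176 = 0.1872 M.
Ka(C5H5NH+) = Kw/Kb = 1.0e-14 / 1.7 x 10^-9 = 5.88e-6.
[H^+] = sqrt(Ka x [C5H5NH+]) = sqrt(5.88e-6 x 0.1872) = 0.00105 M.
pH = -log(0.00105) = 2.98.

2.98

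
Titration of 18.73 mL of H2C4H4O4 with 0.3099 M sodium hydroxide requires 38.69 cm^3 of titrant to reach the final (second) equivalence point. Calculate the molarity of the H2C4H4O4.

0.320 M

n(NaOH) = 0.3099 x 0.03869 = 0.01199 mol.
At the final (second) equivalence point, 2 mol OH^- react per mol H2C4H4O4, so n(H2C4H4O4) = 0.01199 / 2 = 0.005995 mol.
[H2C4H4O4] = 0.005995 / 0.01873 L = 0.320 M.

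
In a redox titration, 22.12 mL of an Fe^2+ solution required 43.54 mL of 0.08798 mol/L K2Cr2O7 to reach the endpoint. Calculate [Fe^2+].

n(K2Cr2O7) = 0.08798 x 0.04354 = 0.003831 mol.
From the balanced equation, 1 mol K2Cr2O7 reacts with 6 mol Fe^2+, so n(Fe^2+) = 0.003831 x 6/1 = 0.02298 mol.
[Fe^2+] = 0.02298 / 0.02212 L = 1.04 M.

1.04 M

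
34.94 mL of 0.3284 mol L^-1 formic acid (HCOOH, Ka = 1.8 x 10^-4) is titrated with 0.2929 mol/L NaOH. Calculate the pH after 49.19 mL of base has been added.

n(acid) = 0.3284 x 0.03494 = 0.01147 mol; n(NaOH) added = 0.2929 x 0.04919 = 0.01441 mol.
Base is in excess by 0.01441 - 0.01147 = 0.002933 mol in a total volume of 0.08413 L.
[OH^-] = 0.002933/0.08413 = 0.03487 M, so pOH = 1.46 and pH = 14.00 - 1.46 = 12.54.

12.54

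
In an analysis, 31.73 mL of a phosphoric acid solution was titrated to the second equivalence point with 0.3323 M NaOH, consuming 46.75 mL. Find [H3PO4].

0.245 M

n(NaOH) = 0.3323 x 0.04675 = 0.01554 mol.
At the second equivalence point, 2 mol OH^- react per mol H3PO4, so n(H3PO4) = 0.01554 / 2 = 0.007768 mol.
[H3PO4] = 0.007768 / 0.03173 L = 0.245 M.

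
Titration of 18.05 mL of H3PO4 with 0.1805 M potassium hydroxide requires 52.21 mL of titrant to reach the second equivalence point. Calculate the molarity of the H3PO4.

0.261 M

n(KOH) = 0.1805 x 0.05221 = 0.009424 mol.
At the second equivalence point, 2 mol OH^- react per mol H3PO4, so n(H3PO4) = 0.009424 / 2 = 0.004712 mol.
[H3PO4] = 0.004712 / 0.01805 L = 0.261 M.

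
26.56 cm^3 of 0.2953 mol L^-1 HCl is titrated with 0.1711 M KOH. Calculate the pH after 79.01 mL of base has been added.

12.73

n(acid) = 0.2953 x 0.02656 = 0.007843 mol; n(KOH) added = 0.1711 x 0.07901 = 0.01352 mol.
Base is in excess by 0.01352 - 0.007843 = 0.005675 mol in a total volume of 0.1056 L.
[OH^-] = 0.005675/0.1056 = 0.05376 M, so pOH = 1.27 and pH = 14.00 - 1.27 = 12.73.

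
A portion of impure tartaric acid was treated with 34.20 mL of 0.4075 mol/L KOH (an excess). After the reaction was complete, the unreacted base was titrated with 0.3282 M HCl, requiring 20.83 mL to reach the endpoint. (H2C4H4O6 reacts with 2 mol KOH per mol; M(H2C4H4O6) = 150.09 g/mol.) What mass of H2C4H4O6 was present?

Total n(KOH) added = 0.4075 x 0.03420 = 0.01394 mol.
n(HCl) used = 0.3282 x 0.02083 = 0.006836 mol, which equals the excess n(KOH).
So n(KOH) consumed by the sample = 0.01394 - 0.006836 = 0.007100 mol.
n(H2C4H4O6) = 0.007100 / 2 = 0.003550 mol.
mass = 0.003550 mol x 150.09 g/mol = 0.533 g.

0.533 g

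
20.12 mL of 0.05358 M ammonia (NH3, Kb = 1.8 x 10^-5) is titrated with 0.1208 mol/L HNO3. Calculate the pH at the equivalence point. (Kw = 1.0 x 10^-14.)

5.34

n(NH3) = 0.05358 x 0.02012 = 0.001078 mol; V(HNO3) at equivalence = 0.001078/0.1208 = 0.008924 L.
At equivalence the base is fully converted to NH4+; total volume = 0.02904 L, so [NH4+] = 0.001078/0.02904 = 0.03712 M.
Ka(NH4+) = Kw/Kb = 1.0e-14 / 1.8 x 10^-5 = 5.56e-10.
[H^+] = sqrt(Ka x [NH4+]) = sqrt(5.56e-10 x 0.03712) = 4.54e-6 M.
pH = -log(4.54e-6) = 5.34.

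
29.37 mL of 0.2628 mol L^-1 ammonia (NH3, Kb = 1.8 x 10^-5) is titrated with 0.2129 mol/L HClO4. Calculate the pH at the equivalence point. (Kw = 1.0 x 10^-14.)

5.09

n(NH3) = 0.2628 x 0.02937 = 0.007718 mol; V(HClO4) at equivalence = 0.007718/0.2129 = 0.03625 L.
At equivalence the base is fully converted to NH4+; total volume = 0.06562 L, so [NH4+] = 0.007718/0.06562 = 0.1176 M.
Ka(NH4+) = Kw/Kb = 1.0e-14 / 1.8 x 10^-5 = 5.56e-10.
[H^+] = sqrt(Ka x [NH4+]) = sqrt(5.56e-10 x 0.1176) = 8.08e-6 M.
pH = -log(8.08e-6) = 5.09.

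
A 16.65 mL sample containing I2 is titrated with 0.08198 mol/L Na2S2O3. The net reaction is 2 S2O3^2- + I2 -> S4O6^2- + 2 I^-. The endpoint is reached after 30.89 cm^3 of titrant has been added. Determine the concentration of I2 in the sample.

n(Na2S2O3) = 0.08198 x 0.03089 = 0.002532 mol.
From the balanced equation, 2 mol Na2S2O3 reacts with 1 mol I2, so n(I2) = 0.002532 x 1/2 = 0.001266 mol.
[I2] = 0.001266 / 0.01665 L = 0.0760 M.

0.0760 M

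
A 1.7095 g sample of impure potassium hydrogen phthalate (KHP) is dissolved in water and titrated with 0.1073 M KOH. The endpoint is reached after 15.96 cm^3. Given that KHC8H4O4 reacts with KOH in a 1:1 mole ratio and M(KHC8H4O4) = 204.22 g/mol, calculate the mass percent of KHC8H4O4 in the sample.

20.5%

n(KOH) = 0.1073 x 0.01596 = 0.001713 mol.
n(KHC8H4O4) = 0.001713 / 1 = 0.001713 mol.
mass of KHC8H4O4 = 0.001713 x 204.22 = 0.3497 g.
% purity = 0.3497 / 1.7095 x 100 = 20.5%.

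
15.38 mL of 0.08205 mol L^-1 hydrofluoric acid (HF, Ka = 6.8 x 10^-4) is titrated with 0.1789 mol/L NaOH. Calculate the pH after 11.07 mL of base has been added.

12.43

n(acid) = 0.08205 x 0.01538 = 0.001262 mol; n(NaOH) added = 0.1789 x 0.01107 = 0.001980 mol.
Base is in excess by 0.001980 - 0.001262 = 0.0007185 mol in a total volume of 0.02645 L.
[OH^-] = 0.0007185/0.02645 = 0.02716 M, so pOH = 1.57 and pH = 14.00 - 1.57 = 12.43.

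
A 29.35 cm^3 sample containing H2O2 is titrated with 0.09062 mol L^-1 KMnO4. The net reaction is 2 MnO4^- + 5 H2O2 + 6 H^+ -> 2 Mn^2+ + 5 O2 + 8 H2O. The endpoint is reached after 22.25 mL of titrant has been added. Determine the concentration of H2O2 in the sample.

0.172 M

n(KMnO4) = 0.09062 x 0.02225 = 0.002016 mol.
From the balanced equation, 2 mol KMnO4 reacts with 5 mol H2O2, so n(H2O2) = 0.002016 x 5/2 = 0.005041 mol.
[H2O2] = 0.005041 / 0.02935 L = 0.172 M.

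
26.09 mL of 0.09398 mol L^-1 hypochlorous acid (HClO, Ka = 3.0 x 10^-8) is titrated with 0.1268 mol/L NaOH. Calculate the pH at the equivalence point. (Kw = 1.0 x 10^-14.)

n(HClO) = 0.09398 x 0.02609 = 0.002452 mol; V(NaOH) at equivalence = 0.002452/0.1268 = 0.01934 L.
At equivalence all the acid is converted to ClO-; total volume = 0.02609 + 0.01934 = 0.04543 L, so [ClO-] = 0.002452/0.04543 = 0.05398 M.
Kb = Kw/Ka = 1.0e-14 / 3.0 x 10^-8 = 3.33e-7.
[OH^-] = sqrt(Kb x [ClO-]) = sqrt(3.33e-7 x 0.05398) = 0.000134 M.
pOH = 3.87, so pH = 14.00 - 3.87 = 10.13.

10.13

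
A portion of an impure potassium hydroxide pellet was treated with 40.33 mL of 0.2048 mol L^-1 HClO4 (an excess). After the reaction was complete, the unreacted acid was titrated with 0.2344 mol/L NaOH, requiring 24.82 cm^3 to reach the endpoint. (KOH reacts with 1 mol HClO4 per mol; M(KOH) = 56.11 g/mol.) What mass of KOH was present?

0.137 g

Total n(HClO4) added = 0.2048 x 0.04033 = 0.008260 mol.
n(NaOH) used = 0.2344 x 0.02482 = 0.005818 mol, which equals the excess n(HClO4).
So n(HClO4) consumed by the sample = 0.008260 - 0.005818 = 0.002442 mol.
n(KOH) = 0.002442 / 1 = 0.002442 mol.
mass = 0.002442 mol x 56.11 g/mol = 0.137 g.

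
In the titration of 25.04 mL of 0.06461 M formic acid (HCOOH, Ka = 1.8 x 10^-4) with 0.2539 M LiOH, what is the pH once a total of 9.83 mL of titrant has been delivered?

n(acid) = 0.06461 x 0.02504 = 0.001618 mol; n(LiOH) added = 0.2539 x 0.009830 = 0.002496 mol.
Base is in excess by 0.002496 - 0.001618 = 0.0008780 mol in a total volume of 0.03487 L.
[OH^-] = 0.0008780/0.03487 = 0.02518 M, so pOH = 1.60 and pH = 14.00 - 1.60 = 12.40.

12.40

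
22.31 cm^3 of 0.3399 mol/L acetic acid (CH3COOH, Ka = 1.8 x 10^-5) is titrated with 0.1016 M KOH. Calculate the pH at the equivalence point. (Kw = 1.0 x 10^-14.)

n(CH3COOH) = 0.3399 x 0.02231 = 0.007583 mol; V(KOH) at equivalence = 0.007583/0.1016 = 0.07464 L.
At equivalence all the acid is converted to CH3COO-; total volume = 0.02231 + 0.07464 = 0.09695 L, so [CH3COO-] = 0.007583/0.09695 = 0.07822 M.
Kb = Kw/Ka = 1.0e-14 / 1.8 x 10^-5 = 5.56e-10.
[OH^-] = sqrt(Kb x [CH3COO-]) = sqrt(5.56e-10 x 0.07822) = 6.59e-6 M.
pOH = 5.18, so pH = 14.00 - 5.18 = 8.82.

8.82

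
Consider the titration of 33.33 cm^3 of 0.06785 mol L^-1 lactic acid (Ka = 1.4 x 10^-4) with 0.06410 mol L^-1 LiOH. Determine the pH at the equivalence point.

n(HC3H5O3) = 0.06785 x 0.03333 = 0.002261 mol; V(LiOH) at equivalence = 0.002261/0.06410 = 0.03528 L.
At equivalence all the acid is converted to C3H5O3-; total volume = 0.03333 + 0.03528 = 0.06861 L, so [C3H5O3-] = 0.002261/0.06861 = 0.03296 M.
Kb = Kw/Ka = 1.0e-14 / 1.4 x 10^-4 = 7.14e-11.
[OH^-] = sqrt(Kb x [C3H5O3-]) = sqrt(7.14e-11 x 0.03296) = 1.53e-6 M.
pOH = 5.81, so pH = 14.00 - 5.81 = 8.19.

8.19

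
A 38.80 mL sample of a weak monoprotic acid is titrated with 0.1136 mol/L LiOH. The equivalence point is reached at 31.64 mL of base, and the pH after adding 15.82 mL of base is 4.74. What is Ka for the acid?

15.82 mL is half of the equivalence volume, so this is the half-equivalence point where [HA] = [A^-].
At half-equivalence pH = pKa, so pKa = 4.74.
Ka = 10^(-4.74) = 1.8 x 10^-5.

1.8 x 10^-5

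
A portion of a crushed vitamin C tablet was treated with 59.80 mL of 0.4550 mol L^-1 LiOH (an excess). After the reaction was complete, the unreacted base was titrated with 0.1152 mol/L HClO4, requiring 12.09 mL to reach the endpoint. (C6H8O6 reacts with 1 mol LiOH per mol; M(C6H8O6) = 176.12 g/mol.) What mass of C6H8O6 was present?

Total n(LiOH) added = 0.4550 x 0.05980 = 0.02721 mol.
n(HClO4) used = 0.1152 x 0.01209 = 0.001393 mol, which equals the excess n(LiOH).
So n(LiOH) consumed by the sample = 0.02721 - 0.001393 = 0.02582 mol.
n(C6H8O6) = 0.02582 / 1 = 0.02582 mol.
mass = 0.02582 mol x 176.12 g/mol = 4.55 g.

4.55 g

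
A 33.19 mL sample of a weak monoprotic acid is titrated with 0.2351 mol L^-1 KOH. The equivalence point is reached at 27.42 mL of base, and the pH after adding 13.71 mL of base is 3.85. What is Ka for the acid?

1.4 x 10^-4

13.71 mL is half of the equivalence volume, so this is the half-equivalence point where [HA] = [A^-].
At half-equivalence pH = pKa, so pKa = 3.85.
Ka = 10^(-3.85) = 1.4 x 10^-4.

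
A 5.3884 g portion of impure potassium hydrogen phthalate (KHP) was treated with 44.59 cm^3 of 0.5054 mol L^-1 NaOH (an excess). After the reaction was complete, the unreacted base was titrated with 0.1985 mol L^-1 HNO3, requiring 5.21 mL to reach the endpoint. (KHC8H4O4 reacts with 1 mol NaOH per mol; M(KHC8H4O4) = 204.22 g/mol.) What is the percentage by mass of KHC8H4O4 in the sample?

Total n(NaOH) added = 0.5054 x 0.04459 = 0.02254 mol.
n(HNO3) used = 0.1985 x 0.005210 = 0.001034 mol, which equals the excess n(NaOH).
So n(NaOH) consumed by the sample = 0.02254 - 0.001034 = 0.02150 mol.
n(KHC8H4O4) = 0.02150 / 1 = 0.02150 mol.
mass KHC8H4O4 = 0.02150 x 204.22 = 4.391 g, so %KHC8H4O4 = 4.391/5.3884 x 100 = 81.5%.

81.5%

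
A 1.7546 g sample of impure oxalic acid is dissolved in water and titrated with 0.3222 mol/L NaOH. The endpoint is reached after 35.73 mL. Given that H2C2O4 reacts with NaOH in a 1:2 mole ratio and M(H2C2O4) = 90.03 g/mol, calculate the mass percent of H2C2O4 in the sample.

29.5%

n(NaOH) = 0.3222 x 0.03573 = 0.01151 mol.
n(H2C2O4) = 0.01151 / 2 = 0.005756 mol.
mass of H2C2O4 = 0.005756 x 90.03 = 0.5182 g.
% purity = 0.5182 / 1.7546 x 100 = 29.5%.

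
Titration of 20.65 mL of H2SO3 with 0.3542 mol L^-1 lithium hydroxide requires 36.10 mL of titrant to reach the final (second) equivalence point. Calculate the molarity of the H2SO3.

n(LiOH) = 0.3542 x 0.03610 = 0.01279 mol.
At the final (second) equivalence point, 2 mol OH^- react per mol H2SO3, so n(H2SO3) = 0.01279 / 2 = 0.006393 mol.
[H2SO3] = 0.006393 / 0.02065 L = 0.310 M.

0.310 M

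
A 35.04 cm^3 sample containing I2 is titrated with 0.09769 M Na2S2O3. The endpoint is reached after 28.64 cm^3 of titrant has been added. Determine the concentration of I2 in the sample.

0.0399 M

n(Na2S2O3) = 0.09769 x 0.02864 = 0.002798 mol.
From the balanced equation, 2 mol Na2S2O3 reacts with 1 mol I2, so n(I2) = 0.002798 x 1/2 = 0.001399 mol.
[I2] = 0.001399 / 0.03504 L = 0.0399 M.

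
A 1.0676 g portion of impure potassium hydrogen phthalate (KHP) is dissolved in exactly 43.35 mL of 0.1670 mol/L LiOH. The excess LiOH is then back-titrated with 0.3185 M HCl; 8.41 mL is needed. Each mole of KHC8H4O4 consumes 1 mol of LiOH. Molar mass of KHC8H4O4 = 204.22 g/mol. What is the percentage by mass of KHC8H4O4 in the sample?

Total n(LiOH) added = 0.1670 x 0.04335 = 0.007239 mol.
n(HCl) used = 0.3185 x 0.008410 = 0.002679 mol, which equals the excess n(LiOH).
So n(LiOH) consumed by the sample = 0.007239 - 0.002679 = 0.004561 mol.
n(KHC8H4O4) = 0.004561 / 1 = 0.004561 mol.
mass KHC8H4O4 = 0.004561 x 204.22 = 0.9314 g, so %KHC8H4O4 = 0.9314/1.0676 x 100 = 87.2%.

87.2%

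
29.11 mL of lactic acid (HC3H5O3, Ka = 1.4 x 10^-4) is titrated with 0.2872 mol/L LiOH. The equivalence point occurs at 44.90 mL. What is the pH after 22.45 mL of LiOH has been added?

22.45 mL is exactly half the equivalence volume (44.90/2), i.e. the half-equivalence point.
There, n(HA) = n(A^-), so pH = pKa = -log(1.4 x 10^-4) = 3.85.

3.85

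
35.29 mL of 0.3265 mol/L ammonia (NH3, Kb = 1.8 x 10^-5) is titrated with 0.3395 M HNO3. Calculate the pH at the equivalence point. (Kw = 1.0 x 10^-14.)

5.02

n(NH3) = 0.3265 x 0.03529 = 0.01152 mol; V(HNO3) at equivalence = 0.01152/0.3395 = 0.03394 L.
At equivalence the base is fully converted to NH4+; total volume = 0.06923 L, so [NH4+] = 0.01152/0.06923 = 0.1664 M.
Ka(NH4+) = Kw/Kb = 1.0e-14 / 1.8 x 10^-5 = 5.56e-10.
[H^+] = sqrt(Ka x [NH4+]) = sqrt(5.56e-10 x 0.1664) = 9.62e-6 M.
pH = -log(9.62e-6) = 5.02.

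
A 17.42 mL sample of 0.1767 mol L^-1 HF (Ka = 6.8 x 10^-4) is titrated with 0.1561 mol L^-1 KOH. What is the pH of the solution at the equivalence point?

n(HF) = 0.1767 x 0.01742 = 0.003078 mol; V(KOH) at equivalence = 0.003078/0.1561 = 0.01972 L.
At equivalence all the acid is converted to F-; total volume = 0.01742 + 0.01972 = 0.03714 L, so [F-] = 0.003078/0.03714 = 0.08288 M.
Kb = Kw/Ka = 1.0e-14 / 6.8 x 10^-4 = 1.47e-11.
[OH^-] = sqrt(Kb x [F-]) = sqrt(1.47e-11 x 0.08288) = 1.10e-6 M.
pOH = 5.96, so pH = 14.00 - 5.96 = 8.04.

8.04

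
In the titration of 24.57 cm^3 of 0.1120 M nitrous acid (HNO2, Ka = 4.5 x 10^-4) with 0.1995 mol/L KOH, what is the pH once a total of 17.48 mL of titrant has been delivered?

12.24

n(acid) = 0.1120 x 0.02457 = 0.002752 mol; n(KOH) added = 0.1995 x 0.01748 = 0.003487 mol.
Base is in excess by 0.003487 - 0.002752 = 0.0007354 mol in a total volume of 0.04205 L.
[OH^-] = 0.0007354/0.04205 = 0.01749 M, so pOH = 1.76 and pH = 14.00 - 1.76 = 12.24.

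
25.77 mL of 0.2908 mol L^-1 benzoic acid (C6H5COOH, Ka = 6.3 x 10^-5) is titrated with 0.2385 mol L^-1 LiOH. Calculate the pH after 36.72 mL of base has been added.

12.31

n(acid) = 0.2908 x 0.02577 = 0.007494 mol; n(LiOH) added = 0.2385 x 0.03672 = 0.008758 mol.
Base is in excess by 0.008758 - 0.007494 = 0.001264 mol in a total volume of 0.06249 L.
[OH^-] = 0.001264/0.06249 = 0.02022 M, so pOH = 1.69 and pH = 14.00 - 1.69 = 12.31.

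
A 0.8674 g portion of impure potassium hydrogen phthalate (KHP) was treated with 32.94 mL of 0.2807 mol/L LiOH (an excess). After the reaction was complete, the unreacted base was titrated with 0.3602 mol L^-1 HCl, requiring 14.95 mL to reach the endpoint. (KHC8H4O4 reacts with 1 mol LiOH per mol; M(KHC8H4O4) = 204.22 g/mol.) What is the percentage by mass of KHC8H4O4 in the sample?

90.9%

Total n(LiOH) added = 0.2807 x 0.03294 = 0.009246 mol.
n(HCl) used = 0.3602 x 0.01495 = 0.005385 mol, which equals the excess n(LiOH).
So n(LiOH) consumed by the sample = 0.009246 - 0.005385 = 0.003861 mol.
n(KHC8H4O4) = 0.003861 / 1 = 0.003861 mol.
mass KHC8H4O4 = 0.003861 x 204.22 = 0.7885 g, so %KHC8H4O4 = 0.7885/0.8674 x 100 = 90.9%.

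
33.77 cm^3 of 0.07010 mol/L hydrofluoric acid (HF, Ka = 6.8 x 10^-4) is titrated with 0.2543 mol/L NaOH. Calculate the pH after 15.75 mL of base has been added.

12.52

n(acid) = 0.07010 x 0.03377 = 0.002367 mol; n(NaOH) added = 0.2543 x 0.01575 = 0.004005 mol.
Base is in excess by 0.004005 - 0.002367 = 0.001638 mol in a total volume of 0.04952 L.
[OH^-] = 0.001638/0.04952 = 0.03308 M, so pOH = 1.48 and pH = 14.00 - 1.48 = 12.52.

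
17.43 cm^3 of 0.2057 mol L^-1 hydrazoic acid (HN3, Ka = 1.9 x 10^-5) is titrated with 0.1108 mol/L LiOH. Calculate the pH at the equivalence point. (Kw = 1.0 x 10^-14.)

8.79

n(HN3) = 0.2057 x 0.01743 = 0.003585 mol; V(LiOH) at equivalence = 0.003585/0.1108 = 0.03236 L.
At equivalence all the acid is converted to N3-; total volume = 0.01743 + 0.03236 = 0.04979 L, so [N3-] = 0.003585/0.04979 = 0.07201 M.
Kb = Kw/Ka = 1.0e-14 / 1.9 x 10^-5 = 5.26e-10.
[OH^-] = sqrt(Kb x [N3-]) = sqrt(5.26e-10 x 0.07201) = 6.16e-6 M.
pOH = 5.21, so pH = 14.00 - 5.21 = 8.79.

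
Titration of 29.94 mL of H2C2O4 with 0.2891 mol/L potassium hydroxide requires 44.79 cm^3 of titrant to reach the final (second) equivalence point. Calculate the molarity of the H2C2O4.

0.216 M

n(KOH) = 0.2891 x 0.04479 = 0.01295 mol.
At the final (second) equivalence point, 2 mol OH^- react per mol H2C2O4, so n(H2C2O4) = 0.01295 / 2 = 0.006474 mol.
[H2C2O4] = 0.006474 / 0.02994 L = 0.216 M.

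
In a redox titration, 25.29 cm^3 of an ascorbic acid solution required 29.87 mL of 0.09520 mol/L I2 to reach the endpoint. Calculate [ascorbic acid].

n(I2) = 0.09520 x 0.02987 = 0.002844 mol.
From the balanced equation, 1 mol I2 reacts with 1 mol ascorbic acid, so n(ascorbic acid) = 0.002844 x 1/1 = 0.002844 mol.
[ascorbic acid] = 0.002844 / 0.02529 L = 0.112 M.

0.112 M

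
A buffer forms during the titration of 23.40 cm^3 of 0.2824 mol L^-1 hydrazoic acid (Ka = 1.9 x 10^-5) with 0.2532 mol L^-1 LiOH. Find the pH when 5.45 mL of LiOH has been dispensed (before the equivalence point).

Initial n(HN3) = 0.2824 x 0.02340 = 0.006608 mol.
n(LiOH) added = 0.2532 x 0.005450 = 0.001380 mol, converting that many moles of HN3 to N3-.
Remaining n(HN3) = 0.005228 mol; n(N3-) = 0.001380 mol.
By Henderson-Hasselbalch, pH = pKa + log([A^-]/[HA]) = 4.72 + log(0.001380/0.005228) = 4.72 + (-0.58) = 4.14.

4.14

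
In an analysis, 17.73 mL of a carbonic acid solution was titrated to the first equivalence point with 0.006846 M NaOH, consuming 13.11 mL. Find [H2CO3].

n(NaOH) = 0.006846 x 0.01311 = 8.975e-5 mol.
At the first equivalence point, 1 mol OH^- react per mol H2CO3, so n(H2CO3) = 8.975e-5 / 1 = 8.975e-5 mol.
[H2CO3] = 8.975e-5 / 0.01773 L = 0.00506 M.

0.00506 M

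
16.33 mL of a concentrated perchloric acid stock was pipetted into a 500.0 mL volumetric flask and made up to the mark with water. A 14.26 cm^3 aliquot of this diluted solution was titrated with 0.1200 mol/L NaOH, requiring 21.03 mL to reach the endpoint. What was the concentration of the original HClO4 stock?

n(NaOH) = 0.1200 x 0.02103 = 0.002524 mol.
n(HClO4) in the aliquot = 0.002524 mol.
[diluted HClO4] = 0.002524 / 0.01426 = 0.1770 M.
Dilution factor = 500.0/16.33 = 30.62, so [stock] = 0.1770 x 30.62 = 5.42 M.

5.42 M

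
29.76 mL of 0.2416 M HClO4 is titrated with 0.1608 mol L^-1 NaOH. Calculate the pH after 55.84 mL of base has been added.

12.32

n(acid) = 0.2416 x 0.02976 = 0.007190 mol; n(NaOH) added = 0.1608 x 0.05584 = 0.008979 mol.
Base is in excess by 0.008979 - 0.007190 = 0.001789 mol in a total volume of 0.08560 L.
[OH^-] = 0.001789/0.08560 = 0.02090 M, so pOH = 1.68 and pH = 14.00 - 1.68 = 12.32.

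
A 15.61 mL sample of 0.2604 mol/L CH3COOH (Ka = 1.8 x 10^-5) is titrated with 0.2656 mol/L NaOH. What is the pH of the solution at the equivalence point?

n(CH3COOH) = 0.2604 x 0.01561 = 0.004065 mol; V(NaOH) at equivalence = 0.004065/0.2656 = 0.01530 L.
At equivalence all the acid is converted to CH3COO-; total volume = 0.01561 + 0.01530 = 0.03091 L, so [CH3COO-] = 0.004065/0.03091 = 0.1315 M.
Kb = Kw/Ka = 1.0e-14 / 1.8 x 10^-5 = 5.56e-10.
[OH^-] = sqrt(Kb x [CH3COO-]) = sqrt(5.56e-10 x 0.1315) = 8.55e-6 M.
pOH = 5.07, so pH = 14.00 - 5.07 = 8.93.

8.93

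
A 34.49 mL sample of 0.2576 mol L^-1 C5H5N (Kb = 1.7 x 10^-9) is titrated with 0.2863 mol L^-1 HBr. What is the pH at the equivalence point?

3.05

n(C5H5N) = 0.2576 x 0.03449 = 0.008885 mol; V(HBr) at equivalence = 0.008885/0.2863 = 0.03103 L.
At equivalence the base is fully converted to C5H5NH+; total volume = 0.06552 L, so [C5H5NH+] = 0.008885/0.06552 = 0.1356 M.
Ka(C5H5NH+) = Kw/Kb = 1.0e-14 / 1.7 x 10^-9 = 5.88e-6.
[H^+] = sqrt(Ka x [C5H5NH+]) = sqrt(5.88e-6 x 0.1356) = 0.000893 M.
pH = -log(0.000893) = 3.05.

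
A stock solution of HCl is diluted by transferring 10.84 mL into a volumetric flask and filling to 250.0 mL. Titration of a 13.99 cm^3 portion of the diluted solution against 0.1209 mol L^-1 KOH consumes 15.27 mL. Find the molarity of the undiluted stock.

n(KOH) = 0.1209 x 0.01527 = 0.001846 mol.
n(HCl) in the aliquot = 0.001846 mol.
[diluted HCl] = 0.001846 / 0.01399 = 0.1320 M.
Dilution factor = 250.0/10.84 = 23.06, so [stock] = 0.1320 x 23.06 = 3.04 M.

3.04 M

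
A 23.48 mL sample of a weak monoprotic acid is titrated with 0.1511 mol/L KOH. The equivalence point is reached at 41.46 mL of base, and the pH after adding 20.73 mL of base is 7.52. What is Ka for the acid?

20.73 mL is half of the equivalence volume, so this is the half-equivalence point where [HA] = [A^-].
At half-equivalence pH = pKa, so pKa = 7.52.
Ka = 10^(-7.52) = 3.0 x 10^-8.

3.0 x 10^-8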